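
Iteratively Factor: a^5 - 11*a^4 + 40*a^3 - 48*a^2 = (a)*(a^4 - 11*a^3 + 40*a^2 - 48*a) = a^2*(a^3 - 11*a^2 + 40*a - 48) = a^2*(a - 4)*(a^2 - 7*a + 12) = a^2*(a - 4)*(a - 3)*(a - 4)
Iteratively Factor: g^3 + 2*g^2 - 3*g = (g + 3)*(g^2 - g) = g*(g + 3)*(g - 1)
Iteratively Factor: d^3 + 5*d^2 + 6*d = (d)*(d^2 + 5*d + 6) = d*(d + 2)*(d + 3)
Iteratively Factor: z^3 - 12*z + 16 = (z - 2)*(z^2 + 2*z - 8) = (z - 2)^2*(z + 4)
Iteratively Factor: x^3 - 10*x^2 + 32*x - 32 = (x - 2)*(x^2 - 8*x + 16) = (x - 4)*(x - 2)*(x - 4)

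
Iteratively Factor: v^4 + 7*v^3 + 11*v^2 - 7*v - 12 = (v + 4)*(v^3 + 3*v^2 - v - 3) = (v + 3)*(v + 4)*(v^2 - 1) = (v + 1)*(v + 3)*(v + 4)*(v - 1)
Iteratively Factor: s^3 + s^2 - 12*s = (s + 4)*(s^2 - 3*s) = (s - 3)*(s + 4)*(s)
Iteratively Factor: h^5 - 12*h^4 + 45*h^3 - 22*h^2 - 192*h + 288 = (h - 4)*(h^4 - 8*h^3 + 13*h^2 + 30*h - 72) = (h - 4)*(h - 3)*(h^3 - 5*h^2 - 2*h + 24) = (h - 4)^2*(h - 3)*(h^2 - h - 6) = (h - 4)^2*(h - 3)^2*(h + 2)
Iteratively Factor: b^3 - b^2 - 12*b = (b - 4)*(b^2 + 3*b) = b*(b - 4)*(b + 3)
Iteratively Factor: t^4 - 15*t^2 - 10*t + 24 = (t - 4)*(t^3 + 4*t^2 + t - 6) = (t - 4)*(t + 3)*(t^2 + t - 2) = (t - 4)*(t + 2)*(t + 3)*(t - 1)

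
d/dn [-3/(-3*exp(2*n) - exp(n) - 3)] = (-18*exp(n) - 3)*exp(n)/(3*exp(2*n) + exp(n) + 3)^2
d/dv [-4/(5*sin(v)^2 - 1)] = 80*sin(2*v)/(3 - 5*cos(2*v))^2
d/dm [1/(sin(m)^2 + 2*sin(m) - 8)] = -2*(sin(m) + 1)*cos(m)/(sin(m)^2 + 2*sin(m) - 8)^2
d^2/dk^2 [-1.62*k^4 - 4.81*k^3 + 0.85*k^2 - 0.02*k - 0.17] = -19.44*k^2 - 28.86*k + 1.7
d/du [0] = 0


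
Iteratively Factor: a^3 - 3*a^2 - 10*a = (a + 2)*(a^2 - 5*a) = a*(a + 2)*(a - 5)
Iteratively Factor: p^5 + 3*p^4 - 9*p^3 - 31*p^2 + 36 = (p + 2)*(p^4 + p^3 - 11*p^2 - 9*p + 18) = (p - 1)*(p + 2)*(p^3 + 2*p^2 - 9*p - 18) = (p - 1)*(p + 2)*(p + 3)*(p^2 - p - 6) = (p - 1)*(p + 2)^2*(p + 3)*(p - 3)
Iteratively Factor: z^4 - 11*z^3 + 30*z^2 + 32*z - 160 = (z - 5)*(z^3 - 6*z^2 + 32) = (z - 5)*(z - 4)*(z^2 - 2*z - 8) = (z - 5)*(z - 4)^2*(z + 2)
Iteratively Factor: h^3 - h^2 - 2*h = (h + 1)*(h^2 - 2*h) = (h - 2)*(h + 1)*(h)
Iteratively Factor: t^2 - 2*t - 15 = (t - 5)*(t + 3)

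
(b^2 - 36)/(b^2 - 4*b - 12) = (b + 6)/(b + 2)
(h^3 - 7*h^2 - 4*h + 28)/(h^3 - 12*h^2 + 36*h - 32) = (h^2 - 5*h - 14)/(h^2 - 10*h + 16)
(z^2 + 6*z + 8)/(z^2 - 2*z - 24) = (z + 2)/(z - 6)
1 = 1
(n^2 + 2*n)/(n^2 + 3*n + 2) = n/(n + 1)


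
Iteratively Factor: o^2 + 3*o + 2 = (o + 1)*(o + 2)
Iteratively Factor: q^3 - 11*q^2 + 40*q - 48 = (q - 4)*(q^2 - 7*q + 12) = (q - 4)*(q - 3)*(q - 4)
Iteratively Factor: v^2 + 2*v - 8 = (v - 2)*(v + 4)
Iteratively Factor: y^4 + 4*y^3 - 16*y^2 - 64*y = (y + 4)*(y^3 - 16*y) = (y + 4)^2*(y^2 - 4*y) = (y - 4)*(y + 4)^2*(y)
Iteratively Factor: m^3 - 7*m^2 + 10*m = (m - 2)*(m^2 - 5*m) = (m - 5)*(m - 2)*(m)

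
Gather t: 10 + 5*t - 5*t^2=-5*t^2 + 5*t + 10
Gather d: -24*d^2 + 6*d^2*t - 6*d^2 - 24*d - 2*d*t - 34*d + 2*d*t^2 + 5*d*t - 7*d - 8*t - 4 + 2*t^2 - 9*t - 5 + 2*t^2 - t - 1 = d^2*(6*t - 30) + d*(2*t^2 + 3*t - 65) + 4*t^2 - 18*t - 10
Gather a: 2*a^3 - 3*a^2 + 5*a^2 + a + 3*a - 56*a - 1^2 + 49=2*a^3 + 2*a^2 - 52*a + 48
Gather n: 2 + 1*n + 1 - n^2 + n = -n^2 + 2*n + 3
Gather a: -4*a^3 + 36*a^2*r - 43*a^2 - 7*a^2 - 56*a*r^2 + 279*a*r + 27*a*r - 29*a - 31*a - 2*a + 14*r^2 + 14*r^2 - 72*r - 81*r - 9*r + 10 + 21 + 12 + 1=-4*a^3 + a^2*(36*r - 50) + a*(-56*r^2 + 306*r - 62) + 28*r^2 - 162*r + 44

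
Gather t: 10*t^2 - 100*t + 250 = 10*t^2 - 100*t + 250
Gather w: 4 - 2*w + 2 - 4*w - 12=-6*w - 6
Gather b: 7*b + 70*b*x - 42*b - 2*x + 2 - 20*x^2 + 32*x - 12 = b*(70*x - 35) - 20*x^2 + 30*x - 10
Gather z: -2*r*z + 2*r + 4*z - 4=2*r + z*(4 - 2*r) - 4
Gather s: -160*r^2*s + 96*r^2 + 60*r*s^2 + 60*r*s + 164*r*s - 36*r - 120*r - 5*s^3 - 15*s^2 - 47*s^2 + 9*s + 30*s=96*r^2 - 156*r - 5*s^3 + s^2*(60*r - 62) + s*(-160*r^2 + 224*r + 39)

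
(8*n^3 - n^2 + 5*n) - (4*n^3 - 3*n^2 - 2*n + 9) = 4*n^3 + 2*n^2 + 7*n - 9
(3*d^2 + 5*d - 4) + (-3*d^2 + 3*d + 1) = 8*d - 3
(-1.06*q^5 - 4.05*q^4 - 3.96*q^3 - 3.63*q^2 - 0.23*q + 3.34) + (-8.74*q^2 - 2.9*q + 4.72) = -1.06*q^5 - 4.05*q^4 - 3.96*q^3 - 12.37*q^2 - 3.13*q + 8.06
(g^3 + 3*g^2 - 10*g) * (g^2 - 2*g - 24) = g^5 + g^4 - 40*g^3 - 52*g^2 + 240*g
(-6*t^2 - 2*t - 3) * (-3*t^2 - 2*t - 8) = 18*t^4 + 18*t^3 + 61*t^2 + 22*t + 24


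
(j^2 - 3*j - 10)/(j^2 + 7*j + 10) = (j - 5)/(j + 5)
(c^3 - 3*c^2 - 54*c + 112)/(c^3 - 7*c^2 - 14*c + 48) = (c + 7)/(c + 3)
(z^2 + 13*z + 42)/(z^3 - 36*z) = (z + 7)/(z*(z - 6))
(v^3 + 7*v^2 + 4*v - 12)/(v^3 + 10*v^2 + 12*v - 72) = (v^2 + v - 2)/(v^2 + 4*v - 12)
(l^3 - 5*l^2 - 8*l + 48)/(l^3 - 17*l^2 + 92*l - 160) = (l^2 - l - 12)/(l^2 - 13*l + 40)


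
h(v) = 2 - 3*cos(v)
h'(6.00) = -0.84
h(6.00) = -0.88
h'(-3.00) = -0.42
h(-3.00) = 4.97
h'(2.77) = 1.09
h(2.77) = 4.80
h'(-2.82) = -0.95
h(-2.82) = 4.85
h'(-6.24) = 0.13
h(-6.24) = -1.00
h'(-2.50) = -1.80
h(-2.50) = 4.40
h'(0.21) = 0.63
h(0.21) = -0.93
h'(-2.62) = -1.49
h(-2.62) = 4.60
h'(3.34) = -0.59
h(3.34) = 4.94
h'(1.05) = 2.60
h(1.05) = 0.51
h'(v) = 3*sin(v)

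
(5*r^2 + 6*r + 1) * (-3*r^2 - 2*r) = -15*r^4 - 28*r^3 - 15*r^2 - 2*r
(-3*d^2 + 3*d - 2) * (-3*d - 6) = 9*d^3 + 9*d^2 - 12*d + 12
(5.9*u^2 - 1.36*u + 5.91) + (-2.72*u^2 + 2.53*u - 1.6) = 3.18*u^2 + 1.17*u + 4.31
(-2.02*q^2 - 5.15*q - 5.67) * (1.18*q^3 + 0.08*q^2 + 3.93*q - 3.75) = -2.3836*q^5 - 6.2386*q^4 - 15.0412*q^3 - 13.1181*q^2 - 2.9706*q + 21.2625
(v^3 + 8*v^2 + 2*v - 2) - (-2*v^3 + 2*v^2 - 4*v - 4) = 3*v^3 + 6*v^2 + 6*v + 2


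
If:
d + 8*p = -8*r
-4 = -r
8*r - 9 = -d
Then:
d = -23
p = -9/8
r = 4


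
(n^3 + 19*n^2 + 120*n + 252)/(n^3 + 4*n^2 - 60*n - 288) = (n + 7)/(n - 8)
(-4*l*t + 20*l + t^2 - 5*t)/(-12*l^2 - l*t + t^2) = (t - 5)/(3*l + t)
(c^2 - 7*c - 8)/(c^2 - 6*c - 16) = (c + 1)/(c + 2)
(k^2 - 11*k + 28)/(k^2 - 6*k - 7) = (k - 4)/(k + 1)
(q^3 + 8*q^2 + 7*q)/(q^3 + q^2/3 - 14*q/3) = 3*(q^2 + 8*q + 7)/(3*q^2 + q - 14)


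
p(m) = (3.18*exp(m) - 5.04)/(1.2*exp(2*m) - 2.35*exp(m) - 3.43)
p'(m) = (3.18*exp(m) - 5.04)*(-2.4*exp(2*m) + 2.35*exp(m))/(1.2*exp(2*m) - 2.35*exp(m) - 3.43)^2 + 3.18*exp(m)/(1.2*exp(2*m) - 2.35*exp(m) - 3.43) = (-3.816*exp(2*m) + 12.096*exp(m) - 22.7514)*exp(m)/(1.44*exp(4*m) - 5.64*exp(3*m) - 2.7095*exp(2*m) + 16.121*exp(m) + 11.7649)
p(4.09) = 0.04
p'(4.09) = -0.05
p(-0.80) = 0.85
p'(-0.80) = -0.45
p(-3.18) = 1.39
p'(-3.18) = -0.07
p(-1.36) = 1.07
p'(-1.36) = -0.33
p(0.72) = -0.47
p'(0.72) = -2.82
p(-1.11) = 0.98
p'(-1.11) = -0.38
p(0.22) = 0.24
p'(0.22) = -0.84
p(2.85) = 0.16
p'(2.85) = -0.17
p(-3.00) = 1.38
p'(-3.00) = -0.09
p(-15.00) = 1.47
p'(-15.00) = 0.00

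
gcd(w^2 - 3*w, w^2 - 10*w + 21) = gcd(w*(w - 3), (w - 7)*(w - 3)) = w - 3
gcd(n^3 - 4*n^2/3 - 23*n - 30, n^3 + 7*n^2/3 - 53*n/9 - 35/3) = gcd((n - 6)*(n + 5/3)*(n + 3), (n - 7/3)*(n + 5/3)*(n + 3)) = n^2 + 14*n/3 + 5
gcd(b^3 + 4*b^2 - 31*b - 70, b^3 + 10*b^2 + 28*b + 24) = b + 2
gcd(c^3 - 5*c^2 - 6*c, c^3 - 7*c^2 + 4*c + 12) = c^2 - 5*c - 6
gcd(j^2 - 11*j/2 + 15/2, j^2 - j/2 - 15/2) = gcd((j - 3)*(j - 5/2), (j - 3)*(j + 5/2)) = j - 3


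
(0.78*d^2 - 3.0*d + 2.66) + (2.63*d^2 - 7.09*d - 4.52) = 3.41*d^2 - 10.09*d - 1.86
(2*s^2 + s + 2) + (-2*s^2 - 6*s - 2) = -5*s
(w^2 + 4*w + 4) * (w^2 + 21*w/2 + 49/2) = w^4 + 29*w^3/2 + 141*w^2/2 + 140*w + 98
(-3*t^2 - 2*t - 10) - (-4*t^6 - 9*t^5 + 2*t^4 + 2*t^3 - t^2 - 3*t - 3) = 4*t^6 + 9*t^5 - 2*t^4 - 2*t^3 - 2*t^2 + t - 7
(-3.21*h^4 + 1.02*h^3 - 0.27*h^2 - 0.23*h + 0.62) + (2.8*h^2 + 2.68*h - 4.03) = -3.21*h^4 + 1.02*h^3 + 2.53*h^2 + 2.45*h - 3.41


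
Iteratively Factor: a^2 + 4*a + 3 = (a + 1)*(a + 3)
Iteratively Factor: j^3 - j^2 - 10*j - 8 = (j + 1)*(j^2 - 2*j - 8) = (j - 4)*(j + 1)*(j + 2)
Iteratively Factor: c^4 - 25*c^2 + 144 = (c + 4)*(c^3 - 4*c^2 - 9*c + 36) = (c - 4)*(c + 4)*(c^2 - 9) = (c - 4)*(c + 3)*(c + 4)*(c - 3)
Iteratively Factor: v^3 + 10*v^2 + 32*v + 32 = (v + 4)*(v^2 + 6*v + 8) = (v + 2)*(v + 4)*(v + 4)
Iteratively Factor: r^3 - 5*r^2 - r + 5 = (r + 1)*(r^2 - 6*r + 5) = (r - 1)*(r + 1)*(r - 5)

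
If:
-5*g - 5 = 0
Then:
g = -1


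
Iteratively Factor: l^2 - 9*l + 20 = (l - 4)*(l - 5)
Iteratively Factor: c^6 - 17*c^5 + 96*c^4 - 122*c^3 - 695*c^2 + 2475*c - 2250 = (c - 5)*(c^5 - 12*c^4 + 36*c^3 + 58*c^2 - 405*c + 450) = (c - 5)*(c - 2)*(c^4 - 10*c^3 + 16*c^2 + 90*c - 225) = (c - 5)*(c - 3)*(c - 2)*(c^3 - 7*c^2 - 5*c + 75) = (c - 5)^2*(c - 3)*(c - 2)*(c^2 - 2*c - 15) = (c - 5)^2*(c - 3)*(c - 2)*(c + 3)*(c - 5)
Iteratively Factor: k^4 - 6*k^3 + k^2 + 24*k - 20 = (k - 5)*(k^3 - k^2 - 4*k + 4) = (k - 5)*(k - 2)*(k^2 + k - 2) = (k - 5)*(k - 2)*(k + 2)*(k - 1)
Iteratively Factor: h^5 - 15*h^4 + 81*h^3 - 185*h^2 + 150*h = (h)*(h^4 - 15*h^3 + 81*h^2 - 185*h + 150) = h*(h - 5)*(h^3 - 10*h^2 + 31*h - 30) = h*(h - 5)*(h - 2)*(h^2 - 8*h + 15) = h*(h - 5)^2*(h - 2)*(h - 3)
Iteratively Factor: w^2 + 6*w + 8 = (w + 2)*(w + 4)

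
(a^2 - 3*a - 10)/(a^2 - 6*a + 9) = (a^2 - 3*a - 10)/(a^2 - 6*a + 9)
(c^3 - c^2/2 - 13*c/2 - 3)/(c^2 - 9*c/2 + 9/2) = (2*c^2 + 5*c + 2)/(2*c - 3)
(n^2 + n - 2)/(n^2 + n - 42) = (n^2 + n - 2)/(n^2 + n - 42)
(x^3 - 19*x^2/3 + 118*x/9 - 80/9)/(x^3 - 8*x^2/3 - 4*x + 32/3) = (x - 5/3)/(x + 2)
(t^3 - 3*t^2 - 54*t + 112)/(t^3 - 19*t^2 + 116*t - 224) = (t^2 + 5*t - 14)/(t^2 - 11*t + 28)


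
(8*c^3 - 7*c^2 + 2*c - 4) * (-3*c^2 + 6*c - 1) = -24*c^5 + 69*c^4 - 56*c^3 + 31*c^2 - 26*c + 4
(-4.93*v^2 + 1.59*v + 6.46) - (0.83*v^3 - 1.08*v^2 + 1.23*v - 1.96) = -0.83*v^3 - 3.85*v^2 + 0.36*v + 8.42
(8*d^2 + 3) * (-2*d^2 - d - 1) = -16*d^4 - 8*d^3 - 14*d^2 - 3*d - 3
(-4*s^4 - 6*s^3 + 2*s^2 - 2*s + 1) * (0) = 0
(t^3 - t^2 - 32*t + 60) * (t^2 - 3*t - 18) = t^5 - 4*t^4 - 47*t^3 + 174*t^2 + 396*t - 1080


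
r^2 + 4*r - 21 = (r - 3)*(r + 7)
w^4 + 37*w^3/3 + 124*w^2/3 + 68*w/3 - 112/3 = (w - 2/3)*(w + 2)*(w + 4)*(w + 7)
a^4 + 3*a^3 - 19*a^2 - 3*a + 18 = (a - 3)*(a - 1)*(a + 1)*(a + 6)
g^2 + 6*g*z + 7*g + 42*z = (g + 7)*(g + 6*z)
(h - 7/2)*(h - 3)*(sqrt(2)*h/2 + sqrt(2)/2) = sqrt(2)*h^3/2 - 11*sqrt(2)*h^2/4 + 2*sqrt(2)*h + 21*sqrt(2)/4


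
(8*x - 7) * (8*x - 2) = 64*x^2 - 72*x + 14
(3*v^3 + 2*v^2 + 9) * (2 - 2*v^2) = -6*v^5 - 4*v^4 + 6*v^3 - 14*v^2 + 18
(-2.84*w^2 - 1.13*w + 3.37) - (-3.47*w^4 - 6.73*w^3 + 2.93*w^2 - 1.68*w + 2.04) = 3.47*w^4 + 6.73*w^3 - 5.77*w^2 + 0.55*w + 1.33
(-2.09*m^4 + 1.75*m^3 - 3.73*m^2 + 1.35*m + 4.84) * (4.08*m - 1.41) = -8.5272*m^5 + 10.0869*m^4 - 17.6859*m^3 + 10.7673*m^2 + 17.8437*m - 6.8244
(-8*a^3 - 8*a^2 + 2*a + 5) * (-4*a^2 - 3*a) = 32*a^5 + 56*a^4 + 16*a^3 - 26*a^2 - 15*a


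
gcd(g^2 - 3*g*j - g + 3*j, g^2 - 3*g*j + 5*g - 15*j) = g - 3*j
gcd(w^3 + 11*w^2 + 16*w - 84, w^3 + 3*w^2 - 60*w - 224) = w + 7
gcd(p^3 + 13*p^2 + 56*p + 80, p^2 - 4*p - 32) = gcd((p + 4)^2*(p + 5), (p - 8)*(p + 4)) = p + 4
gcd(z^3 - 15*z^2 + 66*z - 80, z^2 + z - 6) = z - 2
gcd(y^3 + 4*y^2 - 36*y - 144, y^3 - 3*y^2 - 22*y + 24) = y^2 - 2*y - 24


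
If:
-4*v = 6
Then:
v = -3/2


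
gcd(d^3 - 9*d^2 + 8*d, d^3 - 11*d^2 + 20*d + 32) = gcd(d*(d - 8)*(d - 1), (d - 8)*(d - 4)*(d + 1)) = d - 8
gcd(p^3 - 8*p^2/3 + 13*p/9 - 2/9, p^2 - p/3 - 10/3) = p - 2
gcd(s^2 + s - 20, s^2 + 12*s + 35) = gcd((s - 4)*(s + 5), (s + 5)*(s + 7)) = s + 5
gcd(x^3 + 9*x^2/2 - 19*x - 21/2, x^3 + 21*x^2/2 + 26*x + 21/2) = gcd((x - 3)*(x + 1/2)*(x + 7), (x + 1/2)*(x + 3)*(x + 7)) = x^2 + 15*x/2 + 7/2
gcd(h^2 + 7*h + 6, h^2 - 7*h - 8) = h + 1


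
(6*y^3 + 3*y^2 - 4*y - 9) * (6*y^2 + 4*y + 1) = 36*y^5 + 42*y^4 - 6*y^3 - 67*y^2 - 40*y - 9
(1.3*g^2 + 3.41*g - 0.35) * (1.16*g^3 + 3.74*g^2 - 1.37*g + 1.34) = 1.508*g^5 + 8.8176*g^4 + 10.5664*g^3 - 4.2387*g^2 + 5.0489*g - 0.469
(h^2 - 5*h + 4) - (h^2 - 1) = 5 - 5*h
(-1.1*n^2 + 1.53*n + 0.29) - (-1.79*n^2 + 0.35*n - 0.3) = 0.69*n^2 + 1.18*n + 0.59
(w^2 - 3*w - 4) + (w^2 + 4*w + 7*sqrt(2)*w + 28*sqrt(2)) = 2*w^2 + w + 7*sqrt(2)*w - 4 + 28*sqrt(2)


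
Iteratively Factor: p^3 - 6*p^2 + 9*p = (p)*(p^2 - 6*p + 9) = p*(p - 3)*(p - 3)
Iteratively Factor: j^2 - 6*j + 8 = (j - 2)*(j - 4)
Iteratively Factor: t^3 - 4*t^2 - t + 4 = (t + 1)*(t^2 - 5*t + 4) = (t - 1)*(t + 1)*(t - 4)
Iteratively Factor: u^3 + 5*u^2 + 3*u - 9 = (u + 3)*(u^2 + 2*u - 3) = (u - 1)*(u + 3)*(u + 3)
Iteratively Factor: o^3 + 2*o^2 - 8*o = (o + 4)*(o^2 - 2*o) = (o - 2)*(o + 4)*(o)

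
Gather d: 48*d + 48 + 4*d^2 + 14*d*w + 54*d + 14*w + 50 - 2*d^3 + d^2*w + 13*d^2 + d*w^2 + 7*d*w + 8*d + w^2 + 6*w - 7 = -2*d^3 + d^2*(w + 17) + d*(w^2 + 21*w + 110) + w^2 + 20*w + 91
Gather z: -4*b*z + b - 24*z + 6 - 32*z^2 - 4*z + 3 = b - 32*z^2 + z*(-4*b - 28) + 9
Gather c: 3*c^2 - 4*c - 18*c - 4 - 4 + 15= 3*c^2 - 22*c + 7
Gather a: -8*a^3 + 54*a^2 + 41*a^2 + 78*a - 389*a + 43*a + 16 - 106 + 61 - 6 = -8*a^3 + 95*a^2 - 268*a - 35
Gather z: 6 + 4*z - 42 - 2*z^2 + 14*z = -2*z^2 + 18*z - 36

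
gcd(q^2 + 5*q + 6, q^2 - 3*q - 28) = 1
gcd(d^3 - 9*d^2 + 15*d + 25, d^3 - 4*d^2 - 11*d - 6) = d + 1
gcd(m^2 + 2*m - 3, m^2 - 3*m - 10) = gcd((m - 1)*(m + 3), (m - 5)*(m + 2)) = 1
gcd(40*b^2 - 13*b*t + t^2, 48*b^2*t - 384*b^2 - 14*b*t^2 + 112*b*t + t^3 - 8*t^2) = -8*b + t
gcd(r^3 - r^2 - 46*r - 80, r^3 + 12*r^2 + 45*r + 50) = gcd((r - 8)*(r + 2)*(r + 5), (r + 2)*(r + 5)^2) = r^2 + 7*r + 10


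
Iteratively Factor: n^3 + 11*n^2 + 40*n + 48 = (n + 4)*(n^2 + 7*n + 12) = (n + 3)*(n + 4)*(n + 4)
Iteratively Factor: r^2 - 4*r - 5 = (r + 1)*(r - 5)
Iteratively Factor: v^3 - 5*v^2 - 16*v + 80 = (v - 4)*(v^2 - v - 20) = (v - 5)*(v - 4)*(v + 4)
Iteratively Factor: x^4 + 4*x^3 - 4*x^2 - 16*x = (x + 2)*(x^3 + 2*x^2 - 8*x) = (x - 2)*(x + 2)*(x^2 + 4*x) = (x - 2)*(x + 2)*(x + 4)*(x)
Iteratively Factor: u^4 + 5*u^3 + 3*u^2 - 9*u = (u + 3)*(u^3 + 2*u^2 - 3*u) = (u - 1)*(u + 3)*(u^2 + 3*u) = u*(u - 1)*(u + 3)*(u + 3)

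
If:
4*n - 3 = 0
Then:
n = 3/4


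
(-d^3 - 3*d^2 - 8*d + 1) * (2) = -2*d^3 - 6*d^2 - 16*d + 2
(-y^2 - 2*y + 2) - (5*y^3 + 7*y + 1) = -5*y^3 - y^2 - 9*y + 1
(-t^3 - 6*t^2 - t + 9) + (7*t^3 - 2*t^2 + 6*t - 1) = 6*t^3 - 8*t^2 + 5*t + 8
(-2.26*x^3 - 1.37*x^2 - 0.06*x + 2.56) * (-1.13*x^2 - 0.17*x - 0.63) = 2.5538*x^5 + 1.9323*x^4 + 1.7245*x^3 - 2.0195*x^2 - 0.3974*x - 1.6128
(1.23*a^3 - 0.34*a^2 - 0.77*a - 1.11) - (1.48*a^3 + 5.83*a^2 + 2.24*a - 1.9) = -0.25*a^3 - 6.17*a^2 - 3.01*a + 0.79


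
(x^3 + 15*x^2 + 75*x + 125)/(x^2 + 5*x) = x + 10 + 25/x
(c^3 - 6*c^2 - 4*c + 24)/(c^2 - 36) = (c^2 - 4)/(c + 6)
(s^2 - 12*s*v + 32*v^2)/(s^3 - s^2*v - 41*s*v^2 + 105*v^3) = (s^2 - 12*s*v + 32*v^2)/(s^3 - s^2*v - 41*s*v^2 + 105*v^3)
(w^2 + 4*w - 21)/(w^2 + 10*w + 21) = (w - 3)/(w + 3)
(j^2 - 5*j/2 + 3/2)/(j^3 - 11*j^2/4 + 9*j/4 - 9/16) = 8*(j - 1)/(8*j^2 - 10*j + 3)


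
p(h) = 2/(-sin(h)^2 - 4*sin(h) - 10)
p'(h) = 2*(2*sin(h)*cos(h) + 4*cos(h))/(-sin(h)^2 - 4*sin(h) - 10)^2 = 4*(sin(h) + 2)*cos(h)/(sin(h)^2 + 4*sin(h) + 10)^2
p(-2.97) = -0.21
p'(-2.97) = -0.08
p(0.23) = -0.18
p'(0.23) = 0.07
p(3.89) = -0.26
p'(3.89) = -0.06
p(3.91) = -0.26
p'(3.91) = -0.06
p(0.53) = -0.16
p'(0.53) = 0.06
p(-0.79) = -0.26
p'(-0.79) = 0.06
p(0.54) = -0.16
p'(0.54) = 0.06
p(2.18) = -0.14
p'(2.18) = -0.03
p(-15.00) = -0.26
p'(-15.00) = -0.07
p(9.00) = -0.17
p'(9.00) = -0.06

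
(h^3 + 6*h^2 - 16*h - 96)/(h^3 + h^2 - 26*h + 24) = (h + 4)/(h - 1)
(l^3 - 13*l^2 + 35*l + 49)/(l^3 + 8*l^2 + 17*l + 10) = (l^2 - 14*l + 49)/(l^2 + 7*l + 10)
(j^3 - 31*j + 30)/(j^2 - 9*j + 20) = (j^2 + 5*j - 6)/(j - 4)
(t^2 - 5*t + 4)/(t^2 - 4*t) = (t - 1)/t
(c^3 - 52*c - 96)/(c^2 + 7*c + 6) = (c^2 - 6*c - 16)/(c + 1)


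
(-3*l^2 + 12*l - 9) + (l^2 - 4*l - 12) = -2*l^2 + 8*l - 21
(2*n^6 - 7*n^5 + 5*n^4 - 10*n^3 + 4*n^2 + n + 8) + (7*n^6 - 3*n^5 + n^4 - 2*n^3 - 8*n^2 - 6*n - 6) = 9*n^6 - 10*n^5 + 6*n^4 - 12*n^3 - 4*n^2 - 5*n + 2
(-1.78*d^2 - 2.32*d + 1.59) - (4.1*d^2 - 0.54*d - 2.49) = -5.88*d^2 - 1.78*d + 4.08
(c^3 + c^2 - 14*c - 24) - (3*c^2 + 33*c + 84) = c^3 - 2*c^2 - 47*c - 108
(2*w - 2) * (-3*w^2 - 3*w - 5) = -6*w^3 - 4*w + 10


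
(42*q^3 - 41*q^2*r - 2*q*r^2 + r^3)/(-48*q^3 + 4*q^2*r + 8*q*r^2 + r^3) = (-7*q^2 + 8*q*r - r^2)/(8*q^2 - 2*q*r - r^2)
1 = 1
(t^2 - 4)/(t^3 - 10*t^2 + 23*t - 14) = (t + 2)/(t^2 - 8*t + 7)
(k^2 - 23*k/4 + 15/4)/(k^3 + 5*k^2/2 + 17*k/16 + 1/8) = 4*(4*k^2 - 23*k + 15)/(16*k^3 + 40*k^2 + 17*k + 2)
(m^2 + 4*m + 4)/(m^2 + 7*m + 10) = (m + 2)/(m + 5)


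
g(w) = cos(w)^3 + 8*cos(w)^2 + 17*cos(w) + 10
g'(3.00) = -0.58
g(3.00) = 0.04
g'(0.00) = 0.00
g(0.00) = 36.00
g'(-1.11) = 22.13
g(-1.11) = 19.23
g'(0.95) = -22.22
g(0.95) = 22.79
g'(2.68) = -2.26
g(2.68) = 0.47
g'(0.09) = -3.23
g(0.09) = 35.85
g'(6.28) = 0.11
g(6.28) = 36.00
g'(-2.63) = 2.61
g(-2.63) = 0.60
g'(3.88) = 4.58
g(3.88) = 1.40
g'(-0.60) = 18.21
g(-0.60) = 30.04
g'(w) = -3*sin(w)*cos(w)^2 - 16*sin(w)*cos(w) - 17*sin(w)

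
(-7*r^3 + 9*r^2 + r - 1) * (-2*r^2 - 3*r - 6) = 14*r^5 + 3*r^4 + 13*r^3 - 55*r^2 - 3*r + 6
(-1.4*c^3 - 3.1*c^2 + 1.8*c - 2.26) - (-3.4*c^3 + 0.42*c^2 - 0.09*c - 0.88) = 2.0*c^3 - 3.52*c^2 + 1.89*c - 1.38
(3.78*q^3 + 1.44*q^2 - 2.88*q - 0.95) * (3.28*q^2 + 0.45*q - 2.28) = 12.3984*q^5 + 6.4242*q^4 - 17.4168*q^3 - 7.6952*q^2 + 6.1389*q + 2.166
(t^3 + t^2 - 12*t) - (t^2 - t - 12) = t^3 - 11*t + 12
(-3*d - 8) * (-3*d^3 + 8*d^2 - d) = 9*d^4 - 61*d^2 + 8*d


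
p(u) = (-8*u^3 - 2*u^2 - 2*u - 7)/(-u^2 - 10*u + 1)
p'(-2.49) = -5.74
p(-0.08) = -3.82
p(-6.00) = 66.44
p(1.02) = 1.92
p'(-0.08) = -21.97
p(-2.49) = 5.54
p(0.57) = 2.04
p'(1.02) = 0.78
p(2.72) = 5.60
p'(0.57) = -2.13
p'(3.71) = 3.81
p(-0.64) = -0.64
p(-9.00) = 568.10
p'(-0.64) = -2.12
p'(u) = (2*u + 10)*(-8*u^3 - 2*u^2 - 2*u - 7)/(-u^2 - 10*u + 1)^2 + (-24*u^2 - 4*u - 2)/(-u^2 - 10*u + 1)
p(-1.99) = 3.08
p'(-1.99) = -4.17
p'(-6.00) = -39.00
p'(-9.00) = -645.48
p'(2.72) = 3.09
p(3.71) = 9.03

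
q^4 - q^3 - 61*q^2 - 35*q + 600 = (q - 8)*(q - 3)*(q + 5)^2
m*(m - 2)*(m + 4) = m^3 + 2*m^2 - 8*m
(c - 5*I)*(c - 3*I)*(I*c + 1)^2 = -c^4 + 10*I*c^3 + 32*c^2 - 38*I*c - 15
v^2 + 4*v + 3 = (v + 1)*(v + 3)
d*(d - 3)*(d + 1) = d^3 - 2*d^2 - 3*d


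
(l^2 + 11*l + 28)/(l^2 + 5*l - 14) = (l + 4)/(l - 2)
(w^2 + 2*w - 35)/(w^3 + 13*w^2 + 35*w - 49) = (w - 5)/(w^2 + 6*w - 7)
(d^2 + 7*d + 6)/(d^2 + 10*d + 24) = (d + 1)/(d + 4)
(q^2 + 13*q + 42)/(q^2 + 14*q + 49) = (q + 6)/(q + 7)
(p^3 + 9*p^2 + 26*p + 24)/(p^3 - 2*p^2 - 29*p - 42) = (p + 4)/(p - 7)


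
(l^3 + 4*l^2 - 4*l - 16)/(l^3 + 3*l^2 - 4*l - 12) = (l + 4)/(l + 3)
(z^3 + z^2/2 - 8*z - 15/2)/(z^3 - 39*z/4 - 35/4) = 2*(z - 3)/(2*z - 7)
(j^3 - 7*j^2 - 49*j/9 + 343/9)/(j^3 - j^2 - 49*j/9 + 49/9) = (j - 7)/(j - 1)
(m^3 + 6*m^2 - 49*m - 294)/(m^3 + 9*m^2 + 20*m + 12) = (m^2 - 49)/(m^2 + 3*m + 2)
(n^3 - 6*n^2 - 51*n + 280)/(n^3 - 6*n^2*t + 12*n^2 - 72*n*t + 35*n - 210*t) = (-n^2 + 13*n - 40)/(-n^2 + 6*n*t - 5*n + 30*t)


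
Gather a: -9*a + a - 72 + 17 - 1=-8*a - 56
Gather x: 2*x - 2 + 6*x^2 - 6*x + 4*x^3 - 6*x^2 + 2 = 4*x^3 - 4*x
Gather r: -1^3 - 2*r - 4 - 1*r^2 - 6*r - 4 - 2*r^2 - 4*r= -3*r^2 - 12*r - 9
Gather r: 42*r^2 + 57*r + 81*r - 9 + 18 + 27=42*r^2 + 138*r + 36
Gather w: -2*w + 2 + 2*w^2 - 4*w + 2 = 2*w^2 - 6*w + 4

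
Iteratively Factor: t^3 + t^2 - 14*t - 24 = (t + 3)*(t^2 - 2*t - 8) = (t - 4)*(t + 3)*(t + 2)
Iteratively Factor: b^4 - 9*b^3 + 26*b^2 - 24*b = (b)*(b^3 - 9*b^2 + 26*b - 24) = b*(b - 2)*(b^2 - 7*b + 12) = b*(b - 4)*(b - 2)*(b - 3)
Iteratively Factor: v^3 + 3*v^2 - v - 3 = (v + 1)*(v^2 + 2*v - 3) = (v - 1)*(v + 1)*(v + 3)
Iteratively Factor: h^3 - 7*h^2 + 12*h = (h)*(h^2 - 7*h + 12) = h*(h - 4)*(h - 3)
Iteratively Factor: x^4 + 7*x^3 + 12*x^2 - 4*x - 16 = (x - 1)*(x^3 + 8*x^2 + 20*x + 16) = (x - 1)*(x + 2)*(x^2 + 6*x + 8) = (x - 1)*(x + 2)*(x + 4)*(x + 2)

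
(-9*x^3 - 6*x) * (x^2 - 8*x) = -9*x^5 + 72*x^4 - 6*x^3 + 48*x^2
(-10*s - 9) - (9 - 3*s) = -7*s - 18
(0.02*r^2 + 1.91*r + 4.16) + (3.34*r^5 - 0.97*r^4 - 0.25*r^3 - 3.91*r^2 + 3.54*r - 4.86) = 3.34*r^5 - 0.97*r^4 - 0.25*r^3 - 3.89*r^2 + 5.45*r - 0.7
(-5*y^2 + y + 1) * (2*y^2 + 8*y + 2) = -10*y^4 - 38*y^3 + 10*y + 2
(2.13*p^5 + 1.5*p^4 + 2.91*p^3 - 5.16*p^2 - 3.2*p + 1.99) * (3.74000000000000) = 7.9662*p^5 + 5.61*p^4 + 10.8834*p^3 - 19.2984*p^2 - 11.968*p + 7.4426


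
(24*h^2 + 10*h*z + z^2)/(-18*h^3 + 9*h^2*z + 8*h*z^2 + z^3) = (4*h + z)/(-3*h^2 + 2*h*z + z^2)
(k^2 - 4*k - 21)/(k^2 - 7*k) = (k + 3)/k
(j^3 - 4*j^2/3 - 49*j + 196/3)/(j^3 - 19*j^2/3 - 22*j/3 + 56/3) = (j + 7)/(j + 2)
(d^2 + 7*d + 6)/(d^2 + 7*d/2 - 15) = 2*(d + 1)/(2*d - 5)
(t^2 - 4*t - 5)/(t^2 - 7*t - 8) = (t - 5)/(t - 8)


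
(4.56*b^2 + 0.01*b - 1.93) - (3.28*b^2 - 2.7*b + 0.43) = 1.28*b^2 + 2.71*b - 2.36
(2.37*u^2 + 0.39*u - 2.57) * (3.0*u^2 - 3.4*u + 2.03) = 7.11*u^4 - 6.888*u^3 - 4.2249*u^2 + 9.5297*u - 5.2171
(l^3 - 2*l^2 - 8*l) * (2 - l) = -l^4 + 4*l^3 + 4*l^2 - 16*l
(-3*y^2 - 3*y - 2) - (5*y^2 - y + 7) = -8*y^2 - 2*y - 9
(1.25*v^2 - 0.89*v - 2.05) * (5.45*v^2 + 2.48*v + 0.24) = 6.8125*v^4 - 1.7505*v^3 - 13.0797*v^2 - 5.2976*v - 0.492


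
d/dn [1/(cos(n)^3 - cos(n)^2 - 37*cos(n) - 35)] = (3*cos(n)^2 - 2*cos(n) - 37)*sin(n)/(-cos(n)^3 + cos(n)^2 + 37*cos(n) + 35)^2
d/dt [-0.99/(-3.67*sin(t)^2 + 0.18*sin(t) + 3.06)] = (0.1782 - 7.2666*sin(t))*cos(t)/(-3.67*sin(t)^2 + 0.18*sin(t) + 3.06)^2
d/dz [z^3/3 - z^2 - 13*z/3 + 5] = z^2 - 2*z - 13/3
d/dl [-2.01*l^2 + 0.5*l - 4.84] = 0.5 - 4.02*l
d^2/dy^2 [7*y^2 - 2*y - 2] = 14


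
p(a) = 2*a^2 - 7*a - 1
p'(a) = 4*a - 7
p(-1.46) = 13.48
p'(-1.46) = -12.84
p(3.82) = 1.44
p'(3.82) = 8.28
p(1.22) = -6.56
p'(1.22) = -2.12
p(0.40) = -3.48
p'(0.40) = -5.40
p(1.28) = -6.68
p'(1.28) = -1.88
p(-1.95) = 20.26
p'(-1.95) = -14.80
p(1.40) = -6.88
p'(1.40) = -1.40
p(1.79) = -7.12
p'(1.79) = 0.16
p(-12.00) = 371.00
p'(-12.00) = -55.00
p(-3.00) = 38.00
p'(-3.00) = -19.00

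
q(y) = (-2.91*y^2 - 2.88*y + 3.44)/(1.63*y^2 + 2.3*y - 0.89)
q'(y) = (-5.82*y - 2.88)/(1.63*y^2 + 2.3*y - 0.89) + (-3.26*y - 2.3)*(-2.91*y^2 - 2.88*y + 3.44)/(1.63*y^2 + 2.3*y - 0.89)^2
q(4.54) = -1.61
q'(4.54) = -0.04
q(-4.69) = -1.95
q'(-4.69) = -0.04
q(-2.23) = -2.21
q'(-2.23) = -0.42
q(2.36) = -1.44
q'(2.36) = -0.17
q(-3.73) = -1.99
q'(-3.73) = -0.06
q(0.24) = -10.57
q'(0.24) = -116.00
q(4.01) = -1.59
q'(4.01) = -0.05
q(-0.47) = -2.58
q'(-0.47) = -1.14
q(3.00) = -1.52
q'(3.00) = -0.10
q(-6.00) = -1.91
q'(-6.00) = -0.02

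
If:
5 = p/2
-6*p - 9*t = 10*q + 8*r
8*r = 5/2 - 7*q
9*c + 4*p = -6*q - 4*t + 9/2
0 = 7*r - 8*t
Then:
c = -42649/4482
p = 10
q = 8315/498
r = -3560/249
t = -3115/249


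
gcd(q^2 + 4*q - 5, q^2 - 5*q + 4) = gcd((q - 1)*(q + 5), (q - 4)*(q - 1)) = q - 1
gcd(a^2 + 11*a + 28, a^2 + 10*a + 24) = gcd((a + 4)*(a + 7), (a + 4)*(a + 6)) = a + 4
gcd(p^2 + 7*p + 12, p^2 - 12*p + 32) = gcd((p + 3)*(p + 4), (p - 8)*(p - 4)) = 1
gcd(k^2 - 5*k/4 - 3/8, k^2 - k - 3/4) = k - 3/2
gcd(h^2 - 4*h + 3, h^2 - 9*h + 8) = h - 1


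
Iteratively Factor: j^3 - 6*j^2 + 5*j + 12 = (j - 4)*(j^2 - 2*j - 3) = (j - 4)*(j + 1)*(j - 3)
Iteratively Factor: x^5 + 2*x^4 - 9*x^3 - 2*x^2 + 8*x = (x - 1)*(x^4 + 3*x^3 - 6*x^2 - 8*x) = (x - 1)*(x + 4)*(x^3 - x^2 - 2*x) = (x - 2)*(x - 1)*(x + 4)*(x^2 + x) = (x - 2)*(x - 1)*(x + 1)*(x + 4)*(x)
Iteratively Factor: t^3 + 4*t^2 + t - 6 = (t - 1)*(t^2 + 5*t + 6) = (t - 1)*(t + 2)*(t + 3)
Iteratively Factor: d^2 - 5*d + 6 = (d - 2)*(d - 3)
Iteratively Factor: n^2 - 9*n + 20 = (n - 5)*(n - 4)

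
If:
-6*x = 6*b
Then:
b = -x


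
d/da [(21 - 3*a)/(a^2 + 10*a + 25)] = 3*(a - 19)/(a^3 + 15*a^2 + 75*a + 125)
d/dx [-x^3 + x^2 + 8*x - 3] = -3*x^2 + 2*x + 8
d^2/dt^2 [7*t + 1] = 0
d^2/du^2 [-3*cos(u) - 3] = 3*cos(u)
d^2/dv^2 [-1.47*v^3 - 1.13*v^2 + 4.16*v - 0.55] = -8.82*v - 2.26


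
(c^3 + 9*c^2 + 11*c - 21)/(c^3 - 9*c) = (c^2 + 6*c - 7)/(c*(c - 3))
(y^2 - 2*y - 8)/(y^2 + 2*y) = (y - 4)/y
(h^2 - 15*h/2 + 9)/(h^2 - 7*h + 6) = (h - 3/2)/(h - 1)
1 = 1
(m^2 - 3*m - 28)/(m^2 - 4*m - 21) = (m + 4)/(m + 3)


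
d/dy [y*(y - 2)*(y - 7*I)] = 3*y^2 + y*(-4 - 14*I) + 14*I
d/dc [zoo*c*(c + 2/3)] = zoo*(c + 1)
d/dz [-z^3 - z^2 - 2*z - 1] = -3*z^2 - 2*z - 2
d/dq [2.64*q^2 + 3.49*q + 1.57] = 5.28*q + 3.49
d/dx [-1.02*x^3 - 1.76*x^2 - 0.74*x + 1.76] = -3.06*x^2 - 3.52*x - 0.74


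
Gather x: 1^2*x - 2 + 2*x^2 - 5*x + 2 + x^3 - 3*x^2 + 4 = x^3 - x^2 - 4*x + 4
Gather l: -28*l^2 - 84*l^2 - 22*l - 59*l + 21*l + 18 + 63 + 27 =-112*l^2 - 60*l + 108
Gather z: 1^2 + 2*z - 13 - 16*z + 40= 28 - 14*z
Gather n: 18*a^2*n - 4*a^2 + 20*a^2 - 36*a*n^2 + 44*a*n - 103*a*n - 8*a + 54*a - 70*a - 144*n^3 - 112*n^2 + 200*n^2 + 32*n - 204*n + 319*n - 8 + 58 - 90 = 16*a^2 - 24*a - 144*n^3 + n^2*(88 - 36*a) + n*(18*a^2 - 59*a + 147) - 40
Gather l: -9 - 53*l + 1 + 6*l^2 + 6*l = 6*l^2 - 47*l - 8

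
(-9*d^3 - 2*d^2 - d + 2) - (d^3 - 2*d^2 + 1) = -10*d^3 - d + 1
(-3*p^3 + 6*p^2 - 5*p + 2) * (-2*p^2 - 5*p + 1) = 6*p^5 + 3*p^4 - 23*p^3 + 27*p^2 - 15*p + 2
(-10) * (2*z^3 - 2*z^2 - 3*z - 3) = -20*z^3 + 20*z^2 + 30*z + 30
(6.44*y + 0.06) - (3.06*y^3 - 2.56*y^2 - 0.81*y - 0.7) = -3.06*y^3 + 2.56*y^2 + 7.25*y + 0.76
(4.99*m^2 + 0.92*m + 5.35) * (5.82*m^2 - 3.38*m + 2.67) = 29.0418*m^4 - 11.5118*m^3 + 41.3507*m^2 - 15.6266*m + 14.2845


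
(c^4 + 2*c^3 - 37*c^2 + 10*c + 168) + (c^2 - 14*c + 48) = c^4 + 2*c^3 - 36*c^2 - 4*c + 216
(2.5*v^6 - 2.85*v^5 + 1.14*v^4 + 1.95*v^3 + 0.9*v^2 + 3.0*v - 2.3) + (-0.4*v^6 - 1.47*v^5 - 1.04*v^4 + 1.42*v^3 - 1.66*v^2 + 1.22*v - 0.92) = 2.1*v^6 - 4.32*v^5 + 0.0999999999999999*v^4 + 3.37*v^3 - 0.76*v^2 + 4.22*v - 3.22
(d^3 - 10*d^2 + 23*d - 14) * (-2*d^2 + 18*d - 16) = -2*d^5 + 38*d^4 - 242*d^3 + 602*d^2 - 620*d + 224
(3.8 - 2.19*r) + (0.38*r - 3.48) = 0.32 - 1.81*r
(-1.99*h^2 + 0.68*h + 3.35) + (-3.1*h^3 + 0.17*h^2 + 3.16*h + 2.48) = -3.1*h^3 - 1.82*h^2 + 3.84*h + 5.83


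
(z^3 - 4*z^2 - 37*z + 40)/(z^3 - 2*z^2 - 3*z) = (-z^3 + 4*z^2 + 37*z - 40)/(z*(-z^2 + 2*z + 3))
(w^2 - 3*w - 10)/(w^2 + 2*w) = (w - 5)/w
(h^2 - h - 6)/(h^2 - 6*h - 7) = (-h^2 + h + 6)/(-h^2 + 6*h + 7)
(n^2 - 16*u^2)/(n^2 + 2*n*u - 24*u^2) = (n + 4*u)/(n + 6*u)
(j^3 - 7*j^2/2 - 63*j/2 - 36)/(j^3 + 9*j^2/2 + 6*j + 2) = (2*j^3 - 7*j^2 - 63*j - 72)/(2*j^3 + 9*j^2 + 12*j + 4)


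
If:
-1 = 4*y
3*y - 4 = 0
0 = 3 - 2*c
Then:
No Solution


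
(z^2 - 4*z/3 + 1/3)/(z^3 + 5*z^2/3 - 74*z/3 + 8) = (z - 1)/(z^2 + 2*z - 24)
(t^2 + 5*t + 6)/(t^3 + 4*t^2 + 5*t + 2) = (t + 3)/(t^2 + 2*t + 1)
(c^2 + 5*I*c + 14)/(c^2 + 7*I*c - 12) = (c^2 + 5*I*c + 14)/(c^2 + 7*I*c - 12)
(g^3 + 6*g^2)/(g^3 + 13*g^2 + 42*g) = g/(g + 7)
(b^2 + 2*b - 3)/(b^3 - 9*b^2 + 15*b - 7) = (b + 3)/(b^2 - 8*b + 7)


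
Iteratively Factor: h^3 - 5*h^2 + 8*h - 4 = (h - 2)*(h^2 - 3*h + 2) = (h - 2)^2*(h - 1)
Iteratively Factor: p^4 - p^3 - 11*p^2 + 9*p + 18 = (p - 3)*(p^3 + 2*p^2 - 5*p - 6) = (p - 3)*(p + 3)*(p^2 - p - 2) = (p - 3)*(p + 1)*(p + 3)*(p - 2)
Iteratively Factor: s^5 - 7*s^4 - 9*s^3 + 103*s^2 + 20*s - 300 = (s + 3)*(s^4 - 10*s^3 + 21*s^2 + 40*s - 100) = (s - 5)*(s + 3)*(s^3 - 5*s^2 - 4*s + 20) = (s - 5)^2*(s + 3)*(s^2 - 4) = (s - 5)^2*(s - 2)*(s + 3)*(s + 2)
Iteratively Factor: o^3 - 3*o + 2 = (o - 1)*(o^2 + o - 2) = (o - 1)*(o + 2)*(o - 1)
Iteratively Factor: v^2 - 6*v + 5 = (v - 5)*(v - 1)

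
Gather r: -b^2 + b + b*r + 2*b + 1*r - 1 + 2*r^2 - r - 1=-b^2 + b*r + 3*b + 2*r^2 - 2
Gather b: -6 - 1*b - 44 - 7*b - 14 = -8*b - 64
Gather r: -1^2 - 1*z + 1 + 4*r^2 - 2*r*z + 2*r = 4*r^2 + r*(2 - 2*z) - z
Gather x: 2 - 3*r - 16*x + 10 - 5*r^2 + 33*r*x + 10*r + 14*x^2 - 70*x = -5*r^2 + 7*r + 14*x^2 + x*(33*r - 86) + 12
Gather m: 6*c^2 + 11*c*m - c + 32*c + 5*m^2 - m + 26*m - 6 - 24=6*c^2 + 31*c + 5*m^2 + m*(11*c + 25) - 30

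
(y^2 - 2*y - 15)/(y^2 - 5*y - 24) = (y - 5)/(y - 8)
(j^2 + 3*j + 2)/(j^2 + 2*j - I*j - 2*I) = (j + 1)/(j - I)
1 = 1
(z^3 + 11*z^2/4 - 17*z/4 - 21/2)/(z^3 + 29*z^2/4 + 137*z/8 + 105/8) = 2*(z - 2)/(2*z + 5)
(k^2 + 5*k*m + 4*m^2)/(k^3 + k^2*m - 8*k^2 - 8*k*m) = (k + 4*m)/(k*(k - 8))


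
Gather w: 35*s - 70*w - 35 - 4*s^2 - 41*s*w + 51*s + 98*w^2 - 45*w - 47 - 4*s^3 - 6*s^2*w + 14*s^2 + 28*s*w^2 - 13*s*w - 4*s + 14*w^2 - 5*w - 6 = -4*s^3 + 10*s^2 + 82*s + w^2*(28*s + 112) + w*(-6*s^2 - 54*s - 120) - 88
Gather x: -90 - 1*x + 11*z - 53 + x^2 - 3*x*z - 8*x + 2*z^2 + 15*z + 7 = x^2 + x*(-3*z - 9) + 2*z^2 + 26*z - 136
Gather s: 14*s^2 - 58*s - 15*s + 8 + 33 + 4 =14*s^2 - 73*s + 45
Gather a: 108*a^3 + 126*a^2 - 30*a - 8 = 108*a^3 + 126*a^2 - 30*a - 8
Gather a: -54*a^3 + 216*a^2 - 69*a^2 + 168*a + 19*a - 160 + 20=-54*a^3 + 147*a^2 + 187*a - 140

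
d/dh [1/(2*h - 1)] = -2/(2*h - 1)^2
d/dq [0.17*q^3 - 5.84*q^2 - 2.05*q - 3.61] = 0.51*q^2 - 11.68*q - 2.05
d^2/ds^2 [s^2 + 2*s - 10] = 2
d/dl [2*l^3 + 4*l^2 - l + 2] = 6*l^2 + 8*l - 1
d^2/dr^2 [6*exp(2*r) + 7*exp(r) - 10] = (24*exp(r) + 7)*exp(r)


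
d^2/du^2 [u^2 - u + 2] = 2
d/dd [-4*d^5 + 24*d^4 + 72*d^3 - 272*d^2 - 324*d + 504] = -20*d^4 + 96*d^3 + 216*d^2 - 544*d - 324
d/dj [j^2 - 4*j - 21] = 2*j - 4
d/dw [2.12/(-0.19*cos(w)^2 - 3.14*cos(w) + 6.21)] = -(0.8056*cos(w) + 6.6568)*sin(w)/(0.19*cos(w)^2 + 3.14*cos(w) - 6.21)^2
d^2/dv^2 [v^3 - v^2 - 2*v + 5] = 6*v - 2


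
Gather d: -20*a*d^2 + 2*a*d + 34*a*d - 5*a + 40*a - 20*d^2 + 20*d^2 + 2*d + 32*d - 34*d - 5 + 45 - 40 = -20*a*d^2 + 36*a*d + 35*a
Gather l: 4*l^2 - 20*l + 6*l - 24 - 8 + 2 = 4*l^2 - 14*l - 30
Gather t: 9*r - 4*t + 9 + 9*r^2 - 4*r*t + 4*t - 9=9*r^2 - 4*r*t + 9*r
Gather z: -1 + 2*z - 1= 2*z - 2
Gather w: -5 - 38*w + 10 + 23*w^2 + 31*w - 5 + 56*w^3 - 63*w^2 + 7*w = 56*w^3 - 40*w^2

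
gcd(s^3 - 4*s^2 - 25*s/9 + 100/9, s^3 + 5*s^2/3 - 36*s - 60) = s + 5/3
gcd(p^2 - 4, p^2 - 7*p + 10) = p - 2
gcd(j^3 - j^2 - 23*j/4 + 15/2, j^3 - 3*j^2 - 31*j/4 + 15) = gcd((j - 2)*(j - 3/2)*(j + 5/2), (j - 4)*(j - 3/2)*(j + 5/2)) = j^2 + j - 15/4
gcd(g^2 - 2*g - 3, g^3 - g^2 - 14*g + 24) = g - 3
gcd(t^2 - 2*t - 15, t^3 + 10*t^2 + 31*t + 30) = t + 3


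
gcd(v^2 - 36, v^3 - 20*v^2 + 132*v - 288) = v - 6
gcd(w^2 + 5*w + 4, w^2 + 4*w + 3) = w + 1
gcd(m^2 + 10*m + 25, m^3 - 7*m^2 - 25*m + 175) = m + 5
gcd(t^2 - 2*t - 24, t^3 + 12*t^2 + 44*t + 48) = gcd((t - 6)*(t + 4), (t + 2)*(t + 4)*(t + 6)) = t + 4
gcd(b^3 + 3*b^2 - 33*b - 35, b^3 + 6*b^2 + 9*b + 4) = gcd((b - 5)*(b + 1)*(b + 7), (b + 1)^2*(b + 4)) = b + 1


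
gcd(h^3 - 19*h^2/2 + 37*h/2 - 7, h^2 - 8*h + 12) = h - 2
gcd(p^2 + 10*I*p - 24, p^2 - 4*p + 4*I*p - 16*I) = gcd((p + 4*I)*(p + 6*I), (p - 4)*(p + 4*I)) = p + 4*I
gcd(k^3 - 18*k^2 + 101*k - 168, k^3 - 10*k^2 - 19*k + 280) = k^2 - 15*k + 56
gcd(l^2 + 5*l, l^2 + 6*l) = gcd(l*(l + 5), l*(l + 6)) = l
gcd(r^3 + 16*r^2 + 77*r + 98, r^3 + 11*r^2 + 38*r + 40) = r + 2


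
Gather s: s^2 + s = s^2 + s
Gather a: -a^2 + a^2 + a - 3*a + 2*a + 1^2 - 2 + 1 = 0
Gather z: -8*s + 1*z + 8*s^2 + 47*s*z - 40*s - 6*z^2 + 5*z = 8*s^2 - 48*s - 6*z^2 + z*(47*s + 6)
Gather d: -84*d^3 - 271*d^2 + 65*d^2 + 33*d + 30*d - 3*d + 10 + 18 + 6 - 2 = -84*d^3 - 206*d^2 + 60*d + 32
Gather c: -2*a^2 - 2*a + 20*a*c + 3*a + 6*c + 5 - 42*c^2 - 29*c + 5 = -2*a^2 + a - 42*c^2 + c*(20*a - 23) + 10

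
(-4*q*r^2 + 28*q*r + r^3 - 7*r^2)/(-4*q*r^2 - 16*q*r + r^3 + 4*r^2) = (r - 7)/(r + 4)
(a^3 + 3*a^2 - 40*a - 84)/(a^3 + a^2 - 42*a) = (a + 2)/a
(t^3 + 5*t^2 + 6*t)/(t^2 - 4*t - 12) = t*(t + 3)/(t - 6)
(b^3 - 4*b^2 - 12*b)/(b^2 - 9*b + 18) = b*(b + 2)/(b - 3)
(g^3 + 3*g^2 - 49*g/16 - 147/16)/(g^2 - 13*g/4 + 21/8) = (4*g^2 + 19*g + 21)/(2*(2*g - 3))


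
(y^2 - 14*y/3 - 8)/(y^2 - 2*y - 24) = (y + 4/3)/(y + 4)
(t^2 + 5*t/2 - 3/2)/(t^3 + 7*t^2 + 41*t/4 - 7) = 2*(t + 3)/(2*t^2 + 15*t + 28)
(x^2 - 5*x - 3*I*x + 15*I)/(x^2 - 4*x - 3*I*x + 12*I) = (x - 5)/(x - 4)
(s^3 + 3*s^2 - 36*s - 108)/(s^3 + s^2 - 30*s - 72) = (s + 6)/(s + 4)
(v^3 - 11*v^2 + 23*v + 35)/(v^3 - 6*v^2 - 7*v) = (v - 5)/v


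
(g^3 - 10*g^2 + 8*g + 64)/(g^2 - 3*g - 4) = (g^2 - 6*g - 16)/(g + 1)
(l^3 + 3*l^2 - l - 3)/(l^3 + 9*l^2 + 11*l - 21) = (l + 1)/(l + 7)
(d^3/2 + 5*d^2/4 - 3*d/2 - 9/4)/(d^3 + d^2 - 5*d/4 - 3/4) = (2*d^3 + 5*d^2 - 6*d - 9)/(4*d^3 + 4*d^2 - 5*d - 3)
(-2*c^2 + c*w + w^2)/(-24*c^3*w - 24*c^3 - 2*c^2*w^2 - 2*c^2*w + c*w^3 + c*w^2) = (2*c^2 - c*w - w^2)/(c*(24*c^2*w + 24*c^2 + 2*c*w^2 + 2*c*w - w^3 - w^2))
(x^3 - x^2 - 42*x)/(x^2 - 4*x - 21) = x*(x + 6)/(x + 3)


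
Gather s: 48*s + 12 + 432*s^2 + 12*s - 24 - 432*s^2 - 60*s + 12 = 0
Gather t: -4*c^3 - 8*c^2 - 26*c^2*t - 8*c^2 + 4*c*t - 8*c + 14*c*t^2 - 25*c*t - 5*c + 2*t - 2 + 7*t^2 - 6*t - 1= -4*c^3 - 16*c^2 - 13*c + t^2*(14*c + 7) + t*(-26*c^2 - 21*c - 4) - 3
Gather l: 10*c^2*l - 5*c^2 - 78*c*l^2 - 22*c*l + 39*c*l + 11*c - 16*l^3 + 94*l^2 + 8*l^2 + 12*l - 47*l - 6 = -5*c^2 + 11*c - 16*l^3 + l^2*(102 - 78*c) + l*(10*c^2 + 17*c - 35) - 6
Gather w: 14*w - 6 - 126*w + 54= 48 - 112*w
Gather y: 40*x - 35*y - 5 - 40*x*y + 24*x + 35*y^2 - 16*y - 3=64*x + 35*y^2 + y*(-40*x - 51) - 8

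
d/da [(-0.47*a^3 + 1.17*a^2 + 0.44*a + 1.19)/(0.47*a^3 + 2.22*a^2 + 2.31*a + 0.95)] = (-1.5933*a^4 - 2.585*a^3 - 1.2915*a^2 - 3.0606*a - 2.3309)/(0.2209*a^6 + 2.0868*a^5 + 7.0998*a^4 + 11.1494*a^3 + 9.5541*a^2 + 4.389*a + 0.9025)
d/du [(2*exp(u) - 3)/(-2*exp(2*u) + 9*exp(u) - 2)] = (4*exp(2*u) - 12*exp(u) + 23)*exp(u)/(4*exp(4*u) - 36*exp(3*u) + 89*exp(2*u) - 36*exp(u) + 4)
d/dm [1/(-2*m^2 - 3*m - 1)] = (4*m + 3)/(2*m^2 + 3*m + 1)^2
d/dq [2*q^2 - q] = 4*q - 1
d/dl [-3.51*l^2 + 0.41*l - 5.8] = 0.41 - 7.02*l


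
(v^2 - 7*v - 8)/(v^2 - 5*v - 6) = (v - 8)/(v - 6)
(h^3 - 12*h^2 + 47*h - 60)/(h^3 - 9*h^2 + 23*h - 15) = (h - 4)/(h - 1)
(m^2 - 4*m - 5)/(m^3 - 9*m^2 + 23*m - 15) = (m + 1)/(m^2 - 4*m + 3)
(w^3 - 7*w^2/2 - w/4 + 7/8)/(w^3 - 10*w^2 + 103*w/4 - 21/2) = (w + 1/2)/(w - 6)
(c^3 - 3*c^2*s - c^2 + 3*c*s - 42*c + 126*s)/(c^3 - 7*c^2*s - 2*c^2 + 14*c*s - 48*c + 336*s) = (-c^2 + 3*c*s + 7*c - 21*s)/(-c^2 + 7*c*s + 8*c - 56*s)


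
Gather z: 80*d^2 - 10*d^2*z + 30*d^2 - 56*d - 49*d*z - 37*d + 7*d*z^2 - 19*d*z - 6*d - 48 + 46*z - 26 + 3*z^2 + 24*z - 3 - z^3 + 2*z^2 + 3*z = 110*d^2 - 99*d - z^3 + z^2*(7*d + 5) + z*(-10*d^2 - 68*d + 73) - 77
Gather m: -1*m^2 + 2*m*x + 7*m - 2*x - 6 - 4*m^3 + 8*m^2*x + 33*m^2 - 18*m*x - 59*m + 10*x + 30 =-4*m^3 + m^2*(8*x + 32) + m*(-16*x - 52) + 8*x + 24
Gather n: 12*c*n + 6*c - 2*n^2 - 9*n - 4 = 6*c - 2*n^2 + n*(12*c - 9) - 4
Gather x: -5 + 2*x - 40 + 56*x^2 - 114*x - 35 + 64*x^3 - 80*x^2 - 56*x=64*x^3 - 24*x^2 - 168*x - 80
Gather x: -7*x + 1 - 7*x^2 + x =-7*x^2 - 6*x + 1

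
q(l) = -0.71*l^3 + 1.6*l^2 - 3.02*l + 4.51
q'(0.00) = -3.02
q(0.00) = 4.51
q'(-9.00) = -204.35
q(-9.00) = 678.88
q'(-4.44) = -59.22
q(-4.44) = 111.61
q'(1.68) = -3.66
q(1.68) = 0.59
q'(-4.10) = -51.95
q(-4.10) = 92.72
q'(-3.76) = -45.17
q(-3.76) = 76.23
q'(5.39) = -47.65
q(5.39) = -76.46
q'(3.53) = -18.27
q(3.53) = -17.44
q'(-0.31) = -4.22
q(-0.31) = 5.62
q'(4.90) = -38.48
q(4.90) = -55.40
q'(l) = -2.13*l^2 + 3.2*l - 3.02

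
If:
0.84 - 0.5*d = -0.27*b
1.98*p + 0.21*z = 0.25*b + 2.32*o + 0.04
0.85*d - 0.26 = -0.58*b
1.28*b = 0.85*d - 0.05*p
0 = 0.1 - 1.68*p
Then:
No Solution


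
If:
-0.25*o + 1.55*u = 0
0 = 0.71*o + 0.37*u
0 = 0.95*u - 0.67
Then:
No Solution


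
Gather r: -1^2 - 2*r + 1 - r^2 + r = -r^2 - r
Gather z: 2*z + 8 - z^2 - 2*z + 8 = 16 - z^2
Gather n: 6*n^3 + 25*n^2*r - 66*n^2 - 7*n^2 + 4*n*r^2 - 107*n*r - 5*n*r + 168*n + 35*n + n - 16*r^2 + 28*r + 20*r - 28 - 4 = 6*n^3 + n^2*(25*r - 73) + n*(4*r^2 - 112*r + 204) - 16*r^2 + 48*r - 32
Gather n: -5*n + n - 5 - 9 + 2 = -4*n - 12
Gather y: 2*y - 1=2*y - 1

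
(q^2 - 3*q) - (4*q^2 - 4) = -3*q^2 - 3*q + 4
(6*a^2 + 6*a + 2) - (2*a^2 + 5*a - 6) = 4*a^2 + a + 8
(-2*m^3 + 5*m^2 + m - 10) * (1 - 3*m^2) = 6*m^5 - 15*m^4 - 5*m^3 + 35*m^2 + m - 10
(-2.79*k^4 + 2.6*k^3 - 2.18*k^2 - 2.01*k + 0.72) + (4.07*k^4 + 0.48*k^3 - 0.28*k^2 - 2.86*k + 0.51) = 1.28*k^4 + 3.08*k^3 - 2.46*k^2 - 4.87*k + 1.23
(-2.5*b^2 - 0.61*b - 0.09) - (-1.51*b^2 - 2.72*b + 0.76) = -0.99*b^2 + 2.11*b - 0.85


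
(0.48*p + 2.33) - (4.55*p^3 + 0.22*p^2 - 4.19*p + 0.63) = -4.55*p^3 - 0.22*p^2 + 4.67*p + 1.7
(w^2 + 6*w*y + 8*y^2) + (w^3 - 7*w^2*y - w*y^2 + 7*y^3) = w^3 - 7*w^2*y + w^2 - w*y^2 + 6*w*y + 7*y^3 + 8*y^2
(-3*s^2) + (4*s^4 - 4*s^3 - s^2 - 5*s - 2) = 4*s^4 - 4*s^3 - 4*s^2 - 5*s - 2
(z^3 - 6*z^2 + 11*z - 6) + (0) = z^3 - 6*z^2 + 11*z - 6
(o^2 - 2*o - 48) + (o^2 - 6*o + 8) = 2*o^2 - 8*o - 40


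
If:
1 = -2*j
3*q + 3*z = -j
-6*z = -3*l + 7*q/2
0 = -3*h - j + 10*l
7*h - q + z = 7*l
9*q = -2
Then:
No Solution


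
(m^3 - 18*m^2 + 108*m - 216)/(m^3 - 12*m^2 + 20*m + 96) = (m^2 - 12*m + 36)/(m^2 - 6*m - 16)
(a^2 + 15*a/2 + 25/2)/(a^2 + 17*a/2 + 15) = (a + 5)/(a + 6)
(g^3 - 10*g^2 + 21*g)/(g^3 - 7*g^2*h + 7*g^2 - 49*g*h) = (g^2 - 10*g + 21)/(g^2 - 7*g*h + 7*g - 49*h)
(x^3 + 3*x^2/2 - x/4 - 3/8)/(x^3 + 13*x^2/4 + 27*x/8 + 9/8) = (4*x^2 - 1)/(4*x^2 + 7*x + 3)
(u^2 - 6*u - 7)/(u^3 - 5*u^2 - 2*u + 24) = (u^2 - 6*u - 7)/(u^3 - 5*u^2 - 2*u + 24)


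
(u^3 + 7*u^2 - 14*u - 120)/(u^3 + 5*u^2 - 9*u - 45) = (u^2 + 2*u - 24)/(u^2 - 9)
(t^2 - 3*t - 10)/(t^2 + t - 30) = (t + 2)/(t + 6)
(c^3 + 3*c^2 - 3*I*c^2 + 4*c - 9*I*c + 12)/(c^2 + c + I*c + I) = (c^2 + c*(3 - 4*I) - 12*I)/(c + 1)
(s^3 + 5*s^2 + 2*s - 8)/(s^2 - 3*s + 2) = (s^2 + 6*s + 8)/(s - 2)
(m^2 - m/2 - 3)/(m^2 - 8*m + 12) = (m + 3/2)/(m - 6)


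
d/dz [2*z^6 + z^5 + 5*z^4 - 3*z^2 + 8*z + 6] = 12*z^5 + 5*z^4 + 20*z^3 - 6*z + 8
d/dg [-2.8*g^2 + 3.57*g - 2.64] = 3.57 - 5.6*g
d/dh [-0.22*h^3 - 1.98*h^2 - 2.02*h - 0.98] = -0.66*h^2 - 3.96*h - 2.02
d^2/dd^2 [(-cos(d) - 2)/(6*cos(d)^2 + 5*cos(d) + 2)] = (81*(1 - cos(2*d))^2*cos(d) + 129*(1 - cos(2*d))^2/2 - 295*cos(d) + 14*cos(2*d) + 81*cos(3*d) - 18*cos(5*d) - 276)/(5*cos(d) + 3*cos(2*d) + 5)^3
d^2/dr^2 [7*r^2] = 14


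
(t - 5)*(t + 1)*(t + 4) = t^3 - 21*t - 20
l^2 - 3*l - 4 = (l - 4)*(l + 1)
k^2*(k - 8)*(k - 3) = k^4 - 11*k^3 + 24*k^2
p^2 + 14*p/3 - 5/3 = (p - 1/3)*(p + 5)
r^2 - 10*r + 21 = (r - 7)*(r - 3)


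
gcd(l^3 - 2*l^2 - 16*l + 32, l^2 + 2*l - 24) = l - 4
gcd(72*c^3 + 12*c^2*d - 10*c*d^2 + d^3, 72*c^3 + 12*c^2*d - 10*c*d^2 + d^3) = 72*c^3 + 12*c^2*d - 10*c*d^2 + d^3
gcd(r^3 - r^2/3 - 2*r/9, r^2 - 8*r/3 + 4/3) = r - 2/3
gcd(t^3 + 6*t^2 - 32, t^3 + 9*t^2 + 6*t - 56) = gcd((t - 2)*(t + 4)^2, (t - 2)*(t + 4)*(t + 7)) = t^2 + 2*t - 8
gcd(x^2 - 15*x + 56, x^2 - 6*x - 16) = x - 8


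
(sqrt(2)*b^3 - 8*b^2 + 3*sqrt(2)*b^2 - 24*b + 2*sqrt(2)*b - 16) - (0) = sqrt(2)*b^3 - 8*b^2 + 3*sqrt(2)*b^2 - 24*b + 2*sqrt(2)*b - 16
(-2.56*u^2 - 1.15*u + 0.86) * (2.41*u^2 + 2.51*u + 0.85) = -6.1696*u^4 - 9.1971*u^3 - 2.9899*u^2 + 1.1811*u + 0.731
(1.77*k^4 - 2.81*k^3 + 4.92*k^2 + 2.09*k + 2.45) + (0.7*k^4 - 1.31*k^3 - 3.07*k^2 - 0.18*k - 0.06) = 2.47*k^4 - 4.12*k^3 + 1.85*k^2 + 1.91*k + 2.39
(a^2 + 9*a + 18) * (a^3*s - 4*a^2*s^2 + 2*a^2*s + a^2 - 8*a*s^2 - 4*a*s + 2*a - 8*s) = a^5*s - 4*a^4*s^2 + 11*a^4*s + a^4 - 44*a^3*s^2 + 32*a^3*s + 11*a^3 - 144*a^2*s^2 - 8*a^2*s + 36*a^2 - 144*a*s^2 - 144*a*s + 36*a - 144*s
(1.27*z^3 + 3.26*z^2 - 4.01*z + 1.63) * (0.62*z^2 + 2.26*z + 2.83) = 0.7874*z^5 + 4.8914*z^4 + 8.4755*z^3 + 1.1738*z^2 - 7.6645*z + 4.6129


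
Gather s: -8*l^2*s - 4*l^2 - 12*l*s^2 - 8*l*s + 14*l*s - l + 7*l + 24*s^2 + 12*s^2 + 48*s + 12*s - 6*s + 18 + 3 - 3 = -4*l^2 + 6*l + s^2*(36 - 12*l) + s*(-8*l^2 + 6*l + 54) + 18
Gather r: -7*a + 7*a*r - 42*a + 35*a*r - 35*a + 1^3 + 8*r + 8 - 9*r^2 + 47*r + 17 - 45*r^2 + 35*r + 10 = -84*a - 54*r^2 + r*(42*a + 90) + 36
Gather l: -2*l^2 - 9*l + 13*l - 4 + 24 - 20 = -2*l^2 + 4*l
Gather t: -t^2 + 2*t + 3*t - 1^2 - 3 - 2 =-t^2 + 5*t - 6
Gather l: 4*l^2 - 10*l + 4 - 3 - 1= 4*l^2 - 10*l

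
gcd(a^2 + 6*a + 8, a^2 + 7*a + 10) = a + 2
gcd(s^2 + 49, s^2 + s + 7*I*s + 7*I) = s + 7*I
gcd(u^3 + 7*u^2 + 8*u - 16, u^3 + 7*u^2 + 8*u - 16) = u^3 + 7*u^2 + 8*u - 16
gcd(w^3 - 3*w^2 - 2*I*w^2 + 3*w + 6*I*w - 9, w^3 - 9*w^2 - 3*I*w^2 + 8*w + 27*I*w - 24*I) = w - 3*I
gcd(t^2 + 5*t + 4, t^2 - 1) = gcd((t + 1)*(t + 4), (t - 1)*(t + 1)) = t + 1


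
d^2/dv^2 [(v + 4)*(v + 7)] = 2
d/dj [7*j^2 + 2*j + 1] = 14*j + 2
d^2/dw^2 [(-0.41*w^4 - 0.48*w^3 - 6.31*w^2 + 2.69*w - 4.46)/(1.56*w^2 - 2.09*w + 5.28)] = (-1.995552*w^6 + 8.020584*w^5 - 31.008054*w^4 + 48.051384*w^3 + 141.34176*w^2 - 125.98344*w - 257.947228)/(3.796416*w^6 - 15.258672*w^5 + 58.990932*w^4 - 112.418801*w^3 + 199.661616*w^2 - 174.797568*w + 147.197952)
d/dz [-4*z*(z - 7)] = 28 - 8*z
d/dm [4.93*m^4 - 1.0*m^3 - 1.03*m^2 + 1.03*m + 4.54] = 19.72*m^3 - 3.0*m^2 - 2.06*m + 1.03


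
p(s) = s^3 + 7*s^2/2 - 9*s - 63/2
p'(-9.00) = 171.00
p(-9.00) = -396.00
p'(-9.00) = 171.00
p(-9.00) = -396.00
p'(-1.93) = -11.34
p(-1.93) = -8.28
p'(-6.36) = 67.83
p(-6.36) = -89.95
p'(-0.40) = -11.32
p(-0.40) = -27.40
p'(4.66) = 88.77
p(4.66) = 103.76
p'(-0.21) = -10.34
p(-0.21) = -29.46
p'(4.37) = 78.88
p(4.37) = 79.46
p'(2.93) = 37.26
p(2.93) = -2.67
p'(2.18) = 20.52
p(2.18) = -24.13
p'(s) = 3*s^2 + 7*s - 9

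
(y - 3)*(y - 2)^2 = y^3 - 7*y^2 + 16*y - 12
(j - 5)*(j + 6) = j^2 + j - 30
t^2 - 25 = (t - 5)*(t + 5)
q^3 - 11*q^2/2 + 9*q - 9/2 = (q - 3)*(q - 3/2)*(q - 1)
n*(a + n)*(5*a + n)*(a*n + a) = 5*a^3*n^2 + 5*a^3*n + 6*a^2*n^3 + 6*a^2*n^2 + a*n^4 + a*n^3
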